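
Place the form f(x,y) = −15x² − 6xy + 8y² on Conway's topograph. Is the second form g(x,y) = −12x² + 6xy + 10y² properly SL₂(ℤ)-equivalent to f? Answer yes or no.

D₁ = 516, D₂ = 516
river cycle of f (length 10): (8, 22, -1), (-1, 22, 8), (8, 10, -13), (-13, 16, 5), (5, 14, -16), (-16, 18, 3), (3, 18, -16), (-16, 14, 5), (5, 16, -13), (-13, 10, 8)
river cycle of g (length 10): (10, 14, -8), (-8, 18, 6), (6, 18, -8), (-8, 14, 10), (10, 6, -12), (-12, 18, 4), (4, 22, -2), (-2, 22, 4), (4, 18, -12), (-12, 6, 10)
cycles differ ⇒ inequivalent

no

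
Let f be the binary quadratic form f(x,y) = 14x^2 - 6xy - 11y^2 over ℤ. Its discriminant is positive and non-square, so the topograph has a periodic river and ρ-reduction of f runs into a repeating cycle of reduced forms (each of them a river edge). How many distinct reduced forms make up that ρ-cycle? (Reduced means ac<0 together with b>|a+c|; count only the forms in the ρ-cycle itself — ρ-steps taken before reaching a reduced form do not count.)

D = 652, ⌊√D⌋ = 25
descent: ρ → (-11,6,14)  [lands on river]
river: ρ → (14,22,-3)
river: ρ → (-3,20,21)
river: ρ → (21,22,-2)
river: ρ → (-2,22,21)
river: ρ → (21,20,-3)
river: ρ → (-3,22,14)
river: ρ → (14,6,-11)
river: ρ → (-11,16,9)
river: ρ → (9,20,-7)
river: ρ → (-7,22,6)
river: ρ → (6,14,-19)
river: ρ → (-19,24,1)
river: ρ → (1,24,-19)
river: ρ → (-19,14,6)
river: ρ → (6,22,-7)
river: ρ → (-7,20,9)
river: ρ → (9,16,-11)
ρ-cycle length = 18 (tail of 1 descent step not counted)

18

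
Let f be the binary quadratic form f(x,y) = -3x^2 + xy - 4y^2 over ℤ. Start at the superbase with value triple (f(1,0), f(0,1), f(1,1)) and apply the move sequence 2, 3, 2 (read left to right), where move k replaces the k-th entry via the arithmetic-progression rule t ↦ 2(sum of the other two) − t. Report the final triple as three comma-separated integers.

start (-3,-4,-6) = (f(1,0),f(0,1),f(1,1))
replace slot 2: 2·((-3)+(-6)) − (-4) = -14 → (-3,-14,-6)
replace slot 3: 2·((-3)+(-14)) − (-6) = -28 → (-3,-14,-28)
replace slot 2: 2·((-3)+(-28)) − (-14) = -48 → (-3,-48,-28)

-3,-48,-28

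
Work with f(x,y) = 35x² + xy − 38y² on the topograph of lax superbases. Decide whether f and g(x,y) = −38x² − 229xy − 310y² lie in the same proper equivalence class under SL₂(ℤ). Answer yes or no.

D₁ = 5321, D₂ = 5321
river cycle of f (length 66): (35, 71, -2), (-2, 69, 70), (70, 71, -1), (-1, 71, 70), (70, 69, -2), (-2, 71, 35), (35, 69, -4), (-4, 67, 52), (52, 37, -19), (-19, 39, 50), … (56 more)
river cycle of g (length 66): (35, 71, -2), (-2, 69, 70), (70, 71, -1), (-1, 71, 70), (70, 69, -2), (-2, 71, 35), (35, 69, -4), (-4, 67, 52), (52, 37, -19), (-19, 39, 50), … (56 more)
cycles coincide ⇒ equivalent

yes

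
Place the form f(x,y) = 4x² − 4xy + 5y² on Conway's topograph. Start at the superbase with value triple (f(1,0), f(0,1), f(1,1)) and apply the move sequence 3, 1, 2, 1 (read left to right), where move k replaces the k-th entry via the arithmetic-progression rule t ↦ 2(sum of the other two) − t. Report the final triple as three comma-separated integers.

start (4,5,5) = (f(1,0),f(0,1),f(1,1))
replace slot 3: 2·(4+5) − 5 = 13 → (4,5,13)
replace slot 1: 2·(5+13) − 4 = 32 → (32,5,13)
replace slot 2: 2·(32+13) − 5 = 85 → (32,85,13)
replace slot 1: 2·(85+13) − 32 = 164 → (164,85,13)

164,85,13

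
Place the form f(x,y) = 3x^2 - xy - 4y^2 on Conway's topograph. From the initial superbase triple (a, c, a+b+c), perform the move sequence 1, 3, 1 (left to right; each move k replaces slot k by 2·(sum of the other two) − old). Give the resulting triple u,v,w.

start (3,-4,-2) = (f(1,0),f(0,1),f(1,1))
replace slot 1: 2·((-4)+(-2)) − 3 = -15 → (-15,-4,-2)
replace slot 3: 2·((-15)+(-4)) − (-2) = -36 → (-15,-4,-36)
replace slot 1: 2·((-4)+(-36)) − (-15) = -65 → (-65,-4,-36)

-65,-4,-36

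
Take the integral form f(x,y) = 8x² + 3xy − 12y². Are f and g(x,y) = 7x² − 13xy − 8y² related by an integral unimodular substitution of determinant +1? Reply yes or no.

D₁ = 393, D₂ = 393
river cycle of f (length 16): (8, 19, -1), (-1, 19, 8), (8, 13, -7), (-7, 15, 6), (6, 9, -13), (-13, 17, 2), (2, 19, -4), (-4, 13, 14), (14, 15, -3), (-3, 15, 14), … (6 more)
river cycle of g (length 16): (-8, 13, 7), (7, 15, -6), (-6, 9, 13), (13, 17, -2), (-2, 19, 4), (4, 13, -14), (-14, 15, 3), (3, 15, -14), (-14, 13, 4), (4, 19, -2), … (6 more)
cycles differ ⇒ inequivalent

no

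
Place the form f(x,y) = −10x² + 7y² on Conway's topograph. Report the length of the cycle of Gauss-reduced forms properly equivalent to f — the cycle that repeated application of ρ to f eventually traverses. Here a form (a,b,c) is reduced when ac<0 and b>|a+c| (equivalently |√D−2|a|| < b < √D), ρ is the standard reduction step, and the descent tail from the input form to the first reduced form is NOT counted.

D = 280, ⌊√D⌋ = 16
descent: ρ → (7,14,-3)  [lands on river]
river: ρ → (-3,16,2)
river: ρ → (2,16,-3)
river: ρ → (-3,14,7)
ρ-cycle length = 4 (tail of 1 descent step not counted)

4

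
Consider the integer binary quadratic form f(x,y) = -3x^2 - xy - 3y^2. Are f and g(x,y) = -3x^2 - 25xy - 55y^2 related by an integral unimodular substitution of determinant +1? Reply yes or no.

D₁ = -35, D₂ = -35
f is negative-definite; reduce −f:
−f: reduced (well bottom): (3,1,3) with a≤c, −a<b≤a
flip sign back: reduced form of f is (-3,-1,-3)
g is negative-definite; reduce −g:
−g: translate: b→1 (≡25 mod 6), so (3,25,55)→(3,1,3)
−g: reduced (well bottom): (3,1,3) with a≤c, −a<b≤a
flip sign back: reduced form of g is (-3,-1,-3)
reduced forms (-3, -1, -3) vs (-3, -1, -3) ⇒ equivalent

yes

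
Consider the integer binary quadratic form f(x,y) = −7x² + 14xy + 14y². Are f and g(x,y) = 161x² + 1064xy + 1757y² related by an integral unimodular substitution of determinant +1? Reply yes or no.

D₁ = 588, D₂ = 588
river cycle of f (length 2): (14, 14, -7), (-7, 14, 14)
river cycle of g (length 2): (14, 14, -7), (-7, 14, 14)
cycles coincide ⇒ equivalent

yes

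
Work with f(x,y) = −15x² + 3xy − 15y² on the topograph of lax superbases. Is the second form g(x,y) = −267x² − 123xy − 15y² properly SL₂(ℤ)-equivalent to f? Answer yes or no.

D₁ = -891, D₂ = -891
f is negative-definite; reduce −f:
−f: flip: (15,-3,15)→(15,3,15)
−f: reduced (well bottom): (15,3,15) with a≤c, −a<b≤a
flip sign back: reduced form of f is (-15,-3,-15)
g is negative-definite; reduce −g:
−g: flip: (267,123,15)→(15,-123,267)
−g: translate: b→-3 (≡-123 mod 30), so (15,-123,267)→(15,-3,15)
−g: flip: (15,-3,15)→(15,3,15)
−g: reduced (well bottom): (15,3,15) with a≤c, −a<b≤a
flip sign back: reduced form of g is (-15,-3,-15)
reduced forms (-15, -3, -15) vs (-15, -3, -15) ⇒ equivalent

yes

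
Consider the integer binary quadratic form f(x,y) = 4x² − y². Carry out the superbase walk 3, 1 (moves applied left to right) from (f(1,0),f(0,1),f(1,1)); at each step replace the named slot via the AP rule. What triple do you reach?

start (4,-1,3) = (f(1,0),f(0,1),f(1,1))
replace slot 3: 2·(4+(-1)) − 3 = 3 → (4,-1,3)
replace slot 1: 2·((-1)+3) − 4 = 0 → (0,-1,3)

0,-1,3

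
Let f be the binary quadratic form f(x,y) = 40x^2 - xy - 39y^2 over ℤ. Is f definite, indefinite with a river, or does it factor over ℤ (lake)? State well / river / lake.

D = b²−4ac = (-1)² − 4·40·(-39) = 6241
D = 79² is a perfect square ⇒ form factors over ℤ ⇒ lakes

lake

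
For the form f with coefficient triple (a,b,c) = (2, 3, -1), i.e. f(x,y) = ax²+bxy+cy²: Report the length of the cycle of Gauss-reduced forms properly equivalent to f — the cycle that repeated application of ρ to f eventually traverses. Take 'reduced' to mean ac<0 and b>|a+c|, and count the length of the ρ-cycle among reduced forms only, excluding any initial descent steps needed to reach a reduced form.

D = 17, ⌊√D⌋ = 4
river: ρ → (-1,3,2)
river: ρ → (2,1,-2)
river: ρ → (-2,3,1)
river: ρ → (1,3,-2)
river: ρ → (-2,1,2)
river: ρ → (2,3,-1)
ρ-cycle length = 6 (tail of 0 descent steps not counted)

6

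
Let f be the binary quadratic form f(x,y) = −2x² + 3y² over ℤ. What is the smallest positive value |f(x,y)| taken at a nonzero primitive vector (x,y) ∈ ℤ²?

descent: ρ → (3,0,-2)
descent: ρ → (-2,4,1)  [lands on river]
river: ρ → (1,4,-2)
closes: descent 2, river 2
min |a| on river = 1

1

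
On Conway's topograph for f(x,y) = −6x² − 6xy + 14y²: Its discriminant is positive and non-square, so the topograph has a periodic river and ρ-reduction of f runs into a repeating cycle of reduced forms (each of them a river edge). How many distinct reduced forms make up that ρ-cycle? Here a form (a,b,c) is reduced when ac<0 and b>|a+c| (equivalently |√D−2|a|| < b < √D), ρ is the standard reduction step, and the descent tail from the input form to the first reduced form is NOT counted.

D = 372, ⌊√D⌋ = 19
descent: ρ → (14,6,-6)
descent: ρ → (-6,18,2)  [lands on river]
river: ρ → (2,18,-6)
ρ-cycle length = 2 (tail of 2 descent steps not counted)

2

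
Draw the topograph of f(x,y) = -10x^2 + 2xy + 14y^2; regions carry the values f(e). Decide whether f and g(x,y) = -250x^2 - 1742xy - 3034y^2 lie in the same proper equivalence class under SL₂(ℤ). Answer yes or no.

D₁ = 564, D₂ = 564
river cycle of f (length 4): (-10, 22, 2), (2, 22, -10), (-10, 18, 6), (6, 18, -10)
river cycle of g (length 4): (2, 22, -10), (-10, 18, 6), (6, 18, -10), (-10, 22, 2)
cycles coincide ⇒ equivalent

yes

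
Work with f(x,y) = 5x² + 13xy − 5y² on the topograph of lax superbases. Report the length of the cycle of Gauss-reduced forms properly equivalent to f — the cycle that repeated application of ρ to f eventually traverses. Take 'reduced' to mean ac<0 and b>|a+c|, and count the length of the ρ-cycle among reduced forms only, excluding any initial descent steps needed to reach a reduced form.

D = 269, ⌊√D⌋ = 16
river: ρ → (-5,7,11)
river: ρ → (11,15,-1)
river: ρ → (-1,15,11)
river: ρ → (11,7,-5)
river: ρ → (-5,13,5)
river: ρ → (5,7,-11)
river: ρ → (-11,15,1)
river: ρ → (1,15,-11)
river: ρ → (-11,7,5)
river: ρ → (5,13,-5)
ρ-cycle length = 10 (tail of 0 descent steps not counted)

10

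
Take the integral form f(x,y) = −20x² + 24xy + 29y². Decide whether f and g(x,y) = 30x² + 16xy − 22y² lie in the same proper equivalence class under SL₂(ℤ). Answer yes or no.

D₁ = 2896, D₂ = 2896
river cycle of f (length 42): (29, 34, -15), (-15, 26, 37), (37, 48, -4), (-4, 48, 37), (37, 26, -15), (-15, 34, 29), (29, 24, -20), (-20, 16, 33), (33, 50, -3), (-3, 52, 16), … (32 more)
river cycle of g (length 42): (-22, 28, 24), (24, 20, -26), (-26, 32, 18), (18, 40, -18), (-18, 32, 26), (26, 20, -24), (-24, 28, 22), (22, 16, -30), (-30, 44, 8), (8, 52, -6), … (32 more)
cycles differ ⇒ inequivalent

no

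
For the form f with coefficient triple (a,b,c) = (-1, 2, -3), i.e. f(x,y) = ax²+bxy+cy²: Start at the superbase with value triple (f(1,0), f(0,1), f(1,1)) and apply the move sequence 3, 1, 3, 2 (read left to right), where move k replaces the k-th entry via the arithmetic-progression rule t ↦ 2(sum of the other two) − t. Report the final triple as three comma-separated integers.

start (-1,-3,-2) = (f(1,0),f(0,1),f(1,1))
replace slot 3: 2·((-1)+(-3)) − (-2) = -6 → (-1,-3,-6)
replace slot 1: 2·((-3)+(-6)) − (-1) = -17 → (-17,-3,-6)
replace slot 3: 2·((-17)+(-3)) − (-6) = -34 → (-17,-3,-34)
replace slot 2: 2·((-17)+(-34)) − (-3) = -99 → (-17,-99,-34)

-17,-99,-34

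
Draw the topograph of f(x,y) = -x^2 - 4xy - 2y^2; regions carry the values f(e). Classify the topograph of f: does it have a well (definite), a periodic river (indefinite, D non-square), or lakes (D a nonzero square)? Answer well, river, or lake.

D = b²−4ac = (-4)² − 4·(-1)·(-2) = 8
D > 0 non-square ⇒ indefinite ⇒ periodic river

river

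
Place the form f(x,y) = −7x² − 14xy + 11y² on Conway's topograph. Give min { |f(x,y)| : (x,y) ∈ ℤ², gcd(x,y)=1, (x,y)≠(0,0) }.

descent: ρ → (11,14,-7)  [lands on river]
river: ρ → (-7,14,11)
river: ρ → (11,8,-10)
river: ρ → (-10,12,9)
river: ρ → (9,6,-13)
river: ρ → (-13,20,2)
river: ρ → (2,20,-13)
river: ρ → (-13,6,9)
river: ρ → (9,12,-10)
river: ρ → (-10,8,11)
closes: descent 1, river 10
min |a| on river = 2

2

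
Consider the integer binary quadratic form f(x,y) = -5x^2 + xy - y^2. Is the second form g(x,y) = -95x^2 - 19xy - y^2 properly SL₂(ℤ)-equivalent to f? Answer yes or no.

D₁ = -19, D₂ = -19
f is negative-definite; reduce −f:
−f: flip: (5,-1,1)→(1,1,5)
−f: reduced (well bottom): (1,1,5) with a≤c, −a<b≤a
flip sign back: reduced form of f is (-1,-1,-5)
g is negative-definite; reduce −g:
−g: flip: (95,19,1)→(1,-19,95)
−g: translate: b→1 (≡-19 mod 2), so (1,-19,95)→(1,1,5)
−g: reduced (well bottom): (1,1,5) with a≤c, −a<b≤a
flip sign back: reduced form of g is (-1,-1,-5)
reduced forms (-1, -1, -5) vs (-1, -1, -5) ⇒ equivalent

yes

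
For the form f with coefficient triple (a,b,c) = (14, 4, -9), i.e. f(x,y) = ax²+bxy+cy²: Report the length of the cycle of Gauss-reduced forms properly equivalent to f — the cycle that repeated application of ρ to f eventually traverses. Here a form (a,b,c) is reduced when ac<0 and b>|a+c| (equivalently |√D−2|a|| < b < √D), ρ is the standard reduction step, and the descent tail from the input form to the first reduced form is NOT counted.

D = 520, ⌊√D⌋ = 22
descent: ρ → (-9,14,9)  [lands on river]
river: ρ → (9,22,-1)
river: ρ → (-1,22,9)
river: ρ → (9,14,-9)
river: ρ → (-9,22,1)
river: ρ → (1,22,-9)
ρ-cycle length = 6 (tail of 1 descent step not counted)

6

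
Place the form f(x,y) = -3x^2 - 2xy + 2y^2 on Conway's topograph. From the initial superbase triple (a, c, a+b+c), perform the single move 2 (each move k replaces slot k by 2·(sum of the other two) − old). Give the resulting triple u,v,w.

start (-3,2,-3) = (f(1,0),f(0,1),f(1,1))
replace slot 2: 2·((-3)+(-3)) − 2 = -14 → (-3,-14,-3)

-3,-14,-3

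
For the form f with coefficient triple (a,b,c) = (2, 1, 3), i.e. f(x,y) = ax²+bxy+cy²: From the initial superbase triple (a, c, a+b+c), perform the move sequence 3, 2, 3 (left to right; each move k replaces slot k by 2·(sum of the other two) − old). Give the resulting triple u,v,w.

start (2,3,6) = (f(1,0),f(0,1),f(1,1))
replace slot 3: 2·(2+3) − 6 = 4 → (2,3,4)
replace slot 2: 2·(2+4) − 3 = 9 → (2,9,4)
replace slot 3: 2·(2+9) − 4 = 18 → (2,9,18)

2,9,18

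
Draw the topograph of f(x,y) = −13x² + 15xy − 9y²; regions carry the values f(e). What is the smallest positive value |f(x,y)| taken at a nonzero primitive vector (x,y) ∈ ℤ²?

translate: b→11 (≡-15 mod 26), so (13,-15,9)→(13,11,7)
flip: (13,11,7)→(7,-11,13)
translate: b→3 (≡-11 mod 14), so (7,-11,13)→(7,3,9)
reduced (well bottom): (7,3,9) with a≤c, −a<b≤a
well minimum |f| = |-7| = 7 (negative-definite)

7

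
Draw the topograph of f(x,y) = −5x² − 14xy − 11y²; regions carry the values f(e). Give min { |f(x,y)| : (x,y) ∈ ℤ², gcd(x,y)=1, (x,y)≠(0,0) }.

translate: b→4 (≡14 mod 10), so (5,14,11)→(5,4,2)
flip: (5,4,2)→(2,-4,5)
translate: b→0 (≡-4 mod 4), so (2,-4,5)→(2,0,3)
reduced (well bottom): (2,0,3) with a≤c, −a<b≤a
well minimum |f| = |-2| = 2 (negative-definite)

2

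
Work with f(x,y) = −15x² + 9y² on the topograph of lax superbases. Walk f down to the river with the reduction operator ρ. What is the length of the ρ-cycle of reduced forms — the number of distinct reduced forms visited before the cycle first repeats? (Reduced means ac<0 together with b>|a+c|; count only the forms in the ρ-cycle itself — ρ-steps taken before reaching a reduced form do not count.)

D = 540, ⌊√D⌋ = 23
descent: ρ → (9,18,-6)  [lands on river]
river: ρ → (-6,18,9)
ρ-cycle length = 2 (tail of 1 descent step not counted)

2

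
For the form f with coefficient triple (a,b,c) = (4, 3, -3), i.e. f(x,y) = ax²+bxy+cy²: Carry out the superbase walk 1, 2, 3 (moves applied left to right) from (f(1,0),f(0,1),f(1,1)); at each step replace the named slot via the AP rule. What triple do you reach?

start (4,-3,4) = (f(1,0),f(0,1),f(1,1))
replace slot 1: 2·((-3)+4) − 4 = -2 → (-2,-3,4)
replace slot 2: 2·((-2)+4) − (-3) = 7 → (-2,7,4)
replace slot 3: 2·((-2)+7) − 4 = 6 → (-2,7,6)

-2,7,6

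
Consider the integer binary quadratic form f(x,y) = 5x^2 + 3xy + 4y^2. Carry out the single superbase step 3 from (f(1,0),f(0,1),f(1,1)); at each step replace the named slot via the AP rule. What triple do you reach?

start (5,4,12) = (f(1,0),f(0,1),f(1,1))
replace slot 3: 2·(5+4) − 12 = 6 → (5,4,6)

5,4,6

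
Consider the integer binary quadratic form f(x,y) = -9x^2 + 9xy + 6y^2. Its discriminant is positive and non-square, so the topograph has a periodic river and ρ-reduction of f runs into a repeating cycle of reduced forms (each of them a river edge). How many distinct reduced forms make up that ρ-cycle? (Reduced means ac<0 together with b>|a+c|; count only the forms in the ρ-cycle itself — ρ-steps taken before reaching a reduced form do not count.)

D = 297, ⌊√D⌋ = 17
river: ρ → (6,15,-3)
river: ρ → (-3,15,6)
river: ρ → (6,9,-9)
river: ρ → (-9,9,6)
ρ-cycle length = 4 (tail of 0 descent steps not counted)

4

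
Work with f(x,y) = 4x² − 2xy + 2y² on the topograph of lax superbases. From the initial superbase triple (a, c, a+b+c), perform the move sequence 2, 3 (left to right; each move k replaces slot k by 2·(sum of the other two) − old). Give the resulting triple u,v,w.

start (4,2,4) = (f(1,0),f(0,1),f(1,1))
replace slot 2: 2·(4+4) − 2 = 14 → (4,14,4)
replace slot 3: 2·(4+14) − 4 = 32 → (4,14,32)

4,14,32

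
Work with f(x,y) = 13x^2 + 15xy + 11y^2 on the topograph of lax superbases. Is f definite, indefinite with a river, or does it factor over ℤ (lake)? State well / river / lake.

D = b²−4ac = 15² − 4·13·11 = -347
D < 0 ⇒ definite ⇒ every region one sign ⇒ single well

well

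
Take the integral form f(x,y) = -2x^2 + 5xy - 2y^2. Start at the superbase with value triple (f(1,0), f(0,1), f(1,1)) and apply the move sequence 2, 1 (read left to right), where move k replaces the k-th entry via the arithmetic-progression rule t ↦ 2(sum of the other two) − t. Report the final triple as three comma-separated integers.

start (-2,-2,1) = (f(1,0),f(0,1),f(1,1))
replace slot 2: 2·((-2)+1) − (-2) = 0 → (-2,0,1)
replace slot 1: 2·(0+1) − (-2) = 4 → (4,0,1)

4,0,1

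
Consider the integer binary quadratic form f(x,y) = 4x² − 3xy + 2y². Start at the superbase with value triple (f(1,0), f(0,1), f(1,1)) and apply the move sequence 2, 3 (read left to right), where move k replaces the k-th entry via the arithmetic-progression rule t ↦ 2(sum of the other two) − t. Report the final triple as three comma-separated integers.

start (4,2,3) = (f(1,0),f(0,1),f(1,1))
replace slot 2: 2·(4+3) − 2 = 12 → (4,12,3)
replace slot 3: 2·(4+12) − 3 = 29 → (4,12,29)

4,12,29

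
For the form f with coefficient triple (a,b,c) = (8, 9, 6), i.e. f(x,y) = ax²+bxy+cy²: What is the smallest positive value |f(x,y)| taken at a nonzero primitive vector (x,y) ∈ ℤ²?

translate: b→-7 (≡9 mod 16), so (8,9,6)→(8,-7,5)
flip: (8,-7,5)→(5,7,8)
translate: b→-3 (≡7 mod 10), so (5,7,8)→(5,-3,6)
reduced (well bottom): (5,-3,6) with a≤c, −a<b≤a
well minimum = a = 5

5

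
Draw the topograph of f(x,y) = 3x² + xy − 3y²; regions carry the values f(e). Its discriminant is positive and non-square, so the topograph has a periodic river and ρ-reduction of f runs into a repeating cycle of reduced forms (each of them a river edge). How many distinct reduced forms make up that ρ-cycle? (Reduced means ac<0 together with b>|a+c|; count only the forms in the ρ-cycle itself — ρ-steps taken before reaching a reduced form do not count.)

D = 37, ⌊√D⌋ = 6
river: ρ → (-3,5,1)
river: ρ → (1,5,-3)
river: ρ → (-3,1,3)
river: ρ → (3,5,-1)
river: ρ → (-1,5,3)
river: ρ → (3,1,-3)
ρ-cycle length = 6 (tail of 0 descent steps not counted)

6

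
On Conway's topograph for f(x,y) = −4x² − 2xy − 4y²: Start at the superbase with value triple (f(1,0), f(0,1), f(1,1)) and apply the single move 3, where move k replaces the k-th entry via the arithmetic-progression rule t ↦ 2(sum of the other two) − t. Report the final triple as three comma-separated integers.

start (-4,-4,-10) = (f(1,0),f(0,1),f(1,1))
replace slot 3: 2·((-4)+(-4)) − (-10) = -6 → (-4,-4,-6)

-4,-4,-6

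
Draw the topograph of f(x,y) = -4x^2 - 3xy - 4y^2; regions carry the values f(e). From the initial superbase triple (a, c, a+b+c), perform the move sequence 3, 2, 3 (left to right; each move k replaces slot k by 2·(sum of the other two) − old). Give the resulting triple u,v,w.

start (-4,-4,-11) = (f(1,0),f(0,1),f(1,1))
replace slot 3: 2·((-4)+(-4)) − (-11) = -5 → (-4,-4,-5)
replace slot 2: 2·((-4)+(-5)) − (-4) = -14 → (-4,-14,-5)
replace slot 3: 2·((-4)+(-14)) − (-5) = -31 → (-4,-14,-31)

-4,-14,-31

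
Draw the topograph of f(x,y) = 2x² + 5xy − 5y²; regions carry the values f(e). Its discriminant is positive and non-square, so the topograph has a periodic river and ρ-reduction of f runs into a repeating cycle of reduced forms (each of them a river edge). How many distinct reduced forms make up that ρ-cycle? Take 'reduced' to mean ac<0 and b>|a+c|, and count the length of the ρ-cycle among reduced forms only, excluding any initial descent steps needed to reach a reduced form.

D = 65, ⌊√D⌋ = 8
river: ρ → (-5,5,2)
river: ρ → (2,7,-2)
river: ρ → (-2,5,5)
river: ρ → (5,5,-2)
river: ρ → (-2,7,2)
river: ρ → (2,5,-5)
ρ-cycle length = 6 (tail of 0 descent steps not counted)

6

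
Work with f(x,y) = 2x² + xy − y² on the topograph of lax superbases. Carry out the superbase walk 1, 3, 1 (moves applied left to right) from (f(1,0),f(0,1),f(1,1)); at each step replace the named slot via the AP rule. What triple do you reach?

start (2,-1,2) = (f(1,0),f(0,1),f(1,1))
replace slot 1: 2·((-1)+2) − 2 = 0 → (0,-1,2)
replace slot 3: 2·(0+(-1)) − 2 = -4 → (0,-1,-4)
replace slot 1: 2·((-1)+(-4)) − 0 = -10 → (-10,-1,-4)

-10,-1,-4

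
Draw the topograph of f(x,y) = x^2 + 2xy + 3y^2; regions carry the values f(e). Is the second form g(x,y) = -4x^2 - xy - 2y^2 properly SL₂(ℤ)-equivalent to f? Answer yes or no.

D₁ = -8, D₂ = -31
discriminants differ ⇒ not SL₂(ℤ)-equivalent

no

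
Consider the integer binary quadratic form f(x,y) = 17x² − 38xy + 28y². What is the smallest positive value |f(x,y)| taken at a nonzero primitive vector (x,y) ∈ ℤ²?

translate: b→-4 (≡-38 mod 34), so (17,-38,28)→(17,-4,7)
flip: (17,-4,7)→(7,4,17)
reduced (well bottom): (7,4,17) with a≤c, −a<b≤a
well minimum = a = 7

7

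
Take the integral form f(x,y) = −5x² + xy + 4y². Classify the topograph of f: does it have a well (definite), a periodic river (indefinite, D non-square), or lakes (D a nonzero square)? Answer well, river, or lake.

D = b²−4ac = 1² − 4·(-5)·4 = 81
D = 9² is a perfect square ⇒ form factors over ℤ ⇒ lakes

lake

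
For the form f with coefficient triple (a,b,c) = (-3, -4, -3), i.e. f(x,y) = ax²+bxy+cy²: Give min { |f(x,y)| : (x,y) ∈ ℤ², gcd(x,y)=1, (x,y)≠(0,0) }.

translate: b→-2 (≡4 mod 6), so (3,4,3)→(3,-2,2)
flip: (3,-2,2)→(2,2,3)
reduced (well bottom): (2,2,3) with a≤c, −a<b≤a
well minimum |f| = |-2| = 2 (negative-definite)

2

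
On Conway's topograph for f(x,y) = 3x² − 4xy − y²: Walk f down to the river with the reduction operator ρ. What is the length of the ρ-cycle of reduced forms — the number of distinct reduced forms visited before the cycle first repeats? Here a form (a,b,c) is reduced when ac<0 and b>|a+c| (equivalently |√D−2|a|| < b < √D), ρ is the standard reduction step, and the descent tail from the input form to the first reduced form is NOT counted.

D = 28, ⌊√D⌋ = 5
descent: ρ → (-1,4,3)  [lands on river]
river: ρ → (3,2,-2)
river: ρ → (-2,2,3)
river: ρ → (3,4,-1)
ρ-cycle length = 4 (tail of 1 descent step not counted)

4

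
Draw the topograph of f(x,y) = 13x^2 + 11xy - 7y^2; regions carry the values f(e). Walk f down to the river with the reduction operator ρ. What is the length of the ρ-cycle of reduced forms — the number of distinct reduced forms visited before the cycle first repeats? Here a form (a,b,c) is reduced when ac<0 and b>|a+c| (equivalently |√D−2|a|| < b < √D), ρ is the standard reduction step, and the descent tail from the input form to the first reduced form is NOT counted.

D = 485, ⌊√D⌋ = 22
river: ρ → (-7,17,7)
river: ρ → (7,11,-13)
river: ρ → (-13,15,5)
river: ρ → (5,15,-13)
river: ρ → (-13,11,7)
river: ρ → (7,17,-7)
river: ρ → (-7,11,13)
river: ρ → (13,15,-5)
river: ρ → (-5,15,13)
river: ρ → (13,11,-7)
ρ-cycle length = 10 (tail of 0 descent steps not counted)

10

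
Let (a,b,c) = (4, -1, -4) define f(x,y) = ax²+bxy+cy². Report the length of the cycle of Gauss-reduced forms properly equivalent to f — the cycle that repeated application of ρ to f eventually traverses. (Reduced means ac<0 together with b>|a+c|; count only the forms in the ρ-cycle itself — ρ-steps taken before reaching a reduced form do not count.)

D = 65, ⌊√D⌋ = 8
descent: ρ → (-4,1,4)  [lands on river]
river: ρ → (4,7,-1)
river: ρ → (-1,7,4)
river: ρ → (4,1,-4)
river: ρ → (-4,7,1)
river: ρ → (1,7,-4)
ρ-cycle length = 6 (tail of 1 descent step not counted)

6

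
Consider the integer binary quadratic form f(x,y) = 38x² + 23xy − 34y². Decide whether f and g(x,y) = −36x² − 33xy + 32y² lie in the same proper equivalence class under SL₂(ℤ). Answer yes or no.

D₁ = 5697, D₂ = 5697
river cycle of f (length 20): (-34, 45, 27), (27, 63, -16), (-16, 65, 23), (23, 73, -4), (-4, 71, 41), (41, 11, -34), (-34, 57, 18), (18, 51, -43), (-43, 35, 26), (26, 69, -9), … (10 more)
river cycle of g (length 20): (32, 33, -36), (-36, 39, 29), (29, 19, -46), (-46, 73, 2), (2, 75, -9), (-9, 69, 26), (26, 35, -43), (-43, 51, 18), (18, 57, -34), (-34, 11, 41), … (10 more)
cycles differ ⇒ inequivalent

no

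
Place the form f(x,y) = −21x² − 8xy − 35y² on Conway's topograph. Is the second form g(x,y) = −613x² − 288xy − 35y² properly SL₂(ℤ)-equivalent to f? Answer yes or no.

D₁ = -2876, D₂ = -2876
f is negative-definite; reduce −f:
−f: reduced (well bottom): (21,8,35) with a≤c, −a<b≤a
flip sign back: reduced form of f is (-21,-8,-35)
g is negative-definite; reduce −g:
−g: flip: (613,288,35)→(35,-288,613)
−g: translate: b→-8 (≡-288 mod 70), so (35,-288,613)→(35,-8,21)
−g: flip: (35,-8,21)→(21,8,35)
−g: reduced (well bottom): (21,8,35) with a≤c, −a<b≤a
flip sign back: reduced form of g is (-21,-8,-35)
reduced forms (-21, -8, -35) vs (-21, -8, -35) ⇒ equivalent

yes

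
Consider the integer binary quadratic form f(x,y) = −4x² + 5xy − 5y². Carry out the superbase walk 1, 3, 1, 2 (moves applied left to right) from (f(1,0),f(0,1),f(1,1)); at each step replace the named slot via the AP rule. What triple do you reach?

start (-4,-5,-4) = (f(1,0),f(0,1),f(1,1))
replace slot 1: 2·((-5)+(-4)) − (-4) = -14 → (-14,-5,-4)
replace slot 3: 2·((-14)+(-5)) − (-4) = -34 → (-14,-5,-34)
replace slot 1: 2·((-5)+(-34)) − (-14) = -64 → (-64,-5,-34)
replace slot 2: 2·((-64)+(-34)) − (-5) = -191 → (-64,-191,-34)

-64,-191,-34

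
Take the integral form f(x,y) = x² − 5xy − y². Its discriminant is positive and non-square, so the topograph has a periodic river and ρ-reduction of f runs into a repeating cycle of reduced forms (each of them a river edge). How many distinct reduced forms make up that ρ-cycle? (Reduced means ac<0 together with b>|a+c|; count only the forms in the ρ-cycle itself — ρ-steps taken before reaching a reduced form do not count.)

D = 29, ⌊√D⌋ = 5
descent: ρ → (-1,5,1)  [lands on river]
river: ρ → (1,5,-1)
ρ-cycle length = 2 (tail of 1 descent step not counted)

2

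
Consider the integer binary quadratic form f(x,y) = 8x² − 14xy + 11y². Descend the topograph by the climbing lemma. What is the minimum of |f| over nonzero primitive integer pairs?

translate: b→2 (≡-14 mod 16), so (8,-14,11)→(8,2,5)
flip: (8,2,5)→(5,-2,8)
reduced (well bottom): (5,-2,8) with a≤c, −a<b≤a
well minimum = a = 5

5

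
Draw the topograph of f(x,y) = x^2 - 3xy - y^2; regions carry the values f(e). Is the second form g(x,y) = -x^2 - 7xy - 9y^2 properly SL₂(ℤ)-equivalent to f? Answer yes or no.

D₁ = 13, D₂ = 13
river cycle of f (length 2): (-1, 3, 1), (1, 3, -1)
river cycle of g (length 2): (-1, 3, 1), (1, 3, -1)
cycles coincide ⇒ equivalent

yes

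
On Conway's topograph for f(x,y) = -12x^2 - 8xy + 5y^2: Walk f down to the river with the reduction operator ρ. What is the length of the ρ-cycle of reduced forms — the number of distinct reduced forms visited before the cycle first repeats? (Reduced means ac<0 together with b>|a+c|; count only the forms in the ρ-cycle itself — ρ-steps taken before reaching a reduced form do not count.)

D = 304, ⌊√D⌋ = 17
descent: ρ → (5,8,-12)  [lands on river]
river: ρ → (-12,16,1)
river: ρ → (1,16,-12)
river: ρ → (-12,8,5)
river: ρ → (5,12,-8)
river: ρ → (-8,4,9)
river: ρ → (9,14,-3)
river: ρ → (-3,16,4)
river: ρ → (4,16,-3)
river: ρ → (-3,14,9)
river: ρ → (9,4,-8)
river: ρ → (-8,12,5)
ρ-cycle length = 12 (tail of 1 descent step not counted)

12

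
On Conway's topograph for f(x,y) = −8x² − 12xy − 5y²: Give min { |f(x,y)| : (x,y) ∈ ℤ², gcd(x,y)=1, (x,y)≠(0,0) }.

translate: b→-4 (≡12 mod 16), so (8,12,5)→(8,-4,1)
flip: (8,-4,1)→(1,4,8)
translate: b→0 (≡4 mod 2), so (1,4,8)→(1,0,4)
reduced (well bottom): (1,0,4) with a≤c, −a<b≤a
well minimum |f| = |-1| = 1 (negative-definite)

1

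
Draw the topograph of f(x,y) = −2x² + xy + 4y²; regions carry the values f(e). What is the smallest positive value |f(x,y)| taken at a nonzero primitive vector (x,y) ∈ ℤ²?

descent: ρ → (4,-1,-2)
descent: ρ → (-2,5,1)  [lands on river]
river: ρ → (1,5,-2)
river: ρ → (-2,3,3)
river: ρ → (3,3,-2)
closes: descent 2, river 4
min |a| on river = 1

1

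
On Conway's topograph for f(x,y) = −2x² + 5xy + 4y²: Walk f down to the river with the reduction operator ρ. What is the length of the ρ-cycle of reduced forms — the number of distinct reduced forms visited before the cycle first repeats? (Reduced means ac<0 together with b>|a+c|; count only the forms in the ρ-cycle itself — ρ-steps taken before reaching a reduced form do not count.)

D = 57, ⌊√D⌋ = 7
river: ρ → (4,3,-3)
river: ρ → (-3,3,4)
river: ρ → (4,5,-2)
river: ρ → (-2,7,1)
river: ρ → (1,7,-2)
river: ρ → (-2,5,4)
ρ-cycle length = 6 (tail of 0 descent steps not counted)

6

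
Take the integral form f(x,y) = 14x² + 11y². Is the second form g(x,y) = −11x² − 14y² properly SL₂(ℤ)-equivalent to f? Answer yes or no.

D₁ = -616, D₂ = -616
f: flip: (14,0,11)→(11,0,14)
f: reduced (well bottom): (11,0,14) with a≤c, −a<b≤a
g is negative-definite; reduce −g:
−g: reduced (well bottom): (11,0,14) with a≤c, −a<b≤a
flip sign back: reduced form of g is (-11,0,-14)
reduced forms (11, 0, 14) vs (-11, 0, -14) ⇒ inequivalent

no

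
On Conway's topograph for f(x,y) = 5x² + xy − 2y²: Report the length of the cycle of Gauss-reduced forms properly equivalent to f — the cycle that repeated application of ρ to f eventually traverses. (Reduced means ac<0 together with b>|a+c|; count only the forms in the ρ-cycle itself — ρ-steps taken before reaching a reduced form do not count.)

D = 41, ⌊√D⌋ = 6
descent: ρ → (-2,3,4)  [lands on river]
river: ρ → (4,5,-1)
river: ρ → (-1,5,4)
river: ρ → (4,3,-2)
river: ρ → (-2,5,2)
river: ρ → (2,3,-4)
river: ρ → (-4,5,1)
river: ρ → (1,5,-4)
river: ρ → (-4,3,2)
river: ρ → (2,5,-2)
ρ-cycle length = 10 (tail of 1 descent step not counted)

10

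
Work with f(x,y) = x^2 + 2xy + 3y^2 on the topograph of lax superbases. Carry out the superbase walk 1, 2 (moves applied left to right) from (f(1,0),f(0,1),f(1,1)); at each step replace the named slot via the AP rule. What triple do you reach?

start (1,3,6) = (f(1,0),f(0,1),f(1,1))
replace slot 1: 2·(3+6) − 1 = 17 → (17,3,6)
replace slot 2: 2·(17+6) − 3 = 43 → (17,43,6)

17,43,6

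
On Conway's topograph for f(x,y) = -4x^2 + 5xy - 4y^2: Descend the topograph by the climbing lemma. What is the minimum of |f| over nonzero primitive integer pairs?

translate: b→3 (≡-5 mod 8), so (4,-5,4)→(4,3,3)
flip: (4,3,3)→(3,-3,4)
translate: b→3 (≡-3 mod 6), so (3,-3,4)→(3,3,4)
reduced (well bottom): (3,3,4) with a≤c, −a<b≤a
well minimum |f| = |-3| = 3 (negative-definite)

3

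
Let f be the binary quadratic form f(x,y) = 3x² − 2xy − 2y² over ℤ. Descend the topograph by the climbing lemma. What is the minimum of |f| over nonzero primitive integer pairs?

descent: ρ → (-2,2,3)  [lands on river]
river: ρ → (3,4,-1)
river: ρ → (-1,4,3)
river: ρ → (3,2,-2)
closes: descent 1, river 4
min |a| on river = 1

1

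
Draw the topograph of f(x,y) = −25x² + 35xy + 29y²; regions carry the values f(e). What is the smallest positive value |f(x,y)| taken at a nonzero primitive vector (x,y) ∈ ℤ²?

river: ρ → (29,23,-31)
river: ρ → (-31,39,21)
river: ρ → (21,45,-25)
river: ρ → (-25,55,11)
river: ρ → (11,55,-25)
river: ρ → (-25,45,21)
river: ρ → (21,39,-31)
river: ρ → (-31,23,29)
river: ρ → (29,35,-25)
river: ρ → (-25,15,39)
river: ρ → (39,63,-1)
river: ρ → (-1,63,39)
river: ρ → (39,15,-25)
river: ρ → (-25,35,29)
closes: descent 0, river 14
min |a| on river = 1

1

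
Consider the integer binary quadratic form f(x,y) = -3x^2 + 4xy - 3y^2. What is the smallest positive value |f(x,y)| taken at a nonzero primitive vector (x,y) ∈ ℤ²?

translate: b→2 (≡-4 mod 6), so (3,-4,3)→(3,2,2)
flip: (3,2,2)→(2,-2,3)
translate: b→2 (≡-2 mod 4), so (2,-2,3)→(2,2,3)
reduced (well bottom): (2,2,3) with a≤c, −a<b≤a
well minimum |f| = |-2| = 2 (negative-definite)

2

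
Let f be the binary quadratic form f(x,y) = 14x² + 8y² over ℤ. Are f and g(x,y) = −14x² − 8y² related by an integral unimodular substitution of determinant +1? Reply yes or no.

D₁ = -448, D₂ = -448
f: flip: (14,0,8)→(8,0,14)
f: reduced (well bottom): (8,0,14) with a≤c, −a<b≤a
g is negative-definite; reduce −g:
−g: flip: (14,0,8)→(8,0,14)
−g: reduced (well bottom): (8,0,14) with a≤c, −a<b≤a
flip sign back: reduced form of g is (-8,0,-14)
reduced forms (8, 0, 14) vs (-8, 0, -14) ⇒ inequivalent

no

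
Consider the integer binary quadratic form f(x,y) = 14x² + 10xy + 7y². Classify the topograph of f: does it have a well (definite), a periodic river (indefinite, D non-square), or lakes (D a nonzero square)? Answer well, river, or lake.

D = b²−4ac = 10² − 4·14·7 = -292
D < 0 ⇒ definite ⇒ every region one sign ⇒ single well

well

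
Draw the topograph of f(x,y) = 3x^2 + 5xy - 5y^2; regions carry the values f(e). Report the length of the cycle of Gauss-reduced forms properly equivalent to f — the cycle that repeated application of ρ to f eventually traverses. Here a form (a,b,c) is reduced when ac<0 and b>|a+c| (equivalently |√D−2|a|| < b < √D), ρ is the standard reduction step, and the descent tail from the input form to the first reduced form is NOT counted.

D = 85, ⌊√D⌋ = 9
river: ρ → (-5,5,3)
river: ρ → (3,7,-3)
river: ρ → (-3,5,5)
river: ρ → (5,5,-3)
river: ρ → (-3,7,3)
river: ρ → (3,5,-5)
ρ-cycle length = 6 (tail of 0 descent steps not counted)

6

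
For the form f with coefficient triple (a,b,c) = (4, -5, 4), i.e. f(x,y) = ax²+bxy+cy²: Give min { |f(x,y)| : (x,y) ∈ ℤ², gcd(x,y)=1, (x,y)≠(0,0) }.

translate: b→3 (≡-5 mod 8), so (4,-5,4)→(4,3,3)
flip: (4,3,3)→(3,-3,4)
translate: b→3 (≡-3 mod 6), so (3,-3,4)→(3,3,4)
reduced (well bottom): (3,3,4) with a≤c, −a<b≤a
well minimum = a = 3

3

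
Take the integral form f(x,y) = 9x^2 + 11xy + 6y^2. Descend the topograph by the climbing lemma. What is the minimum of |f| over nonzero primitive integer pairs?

translate: b→-7 (≡11 mod 18), so (9,11,6)→(9,-7,4)
flip: (9,-7,4)→(4,7,9)
translate: b→-1 (≡7 mod 8), so (4,7,9)→(4,-1,6)
reduced (well bottom): (4,-1,6) with a≤c, −a<b≤a
well minimum = a = 4

4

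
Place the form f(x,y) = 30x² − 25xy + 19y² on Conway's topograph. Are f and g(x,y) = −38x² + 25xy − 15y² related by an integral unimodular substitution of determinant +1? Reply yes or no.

D₁ = -1655, D₂ = -1655
f: flip: (30,-25,19)→(19,25,30)
f: translate: b→-13 (≡25 mod 38), so (19,25,30)→(19,-13,24)
f: reduced (well bottom): (19,-13,24) with a≤c, −a<b≤a
g is negative-definite; reduce −g:
−g: flip: (38,-25,15)→(15,25,38)
−g: translate: b→-5 (≡25 mod 30), so (15,25,38)→(15,-5,28)
−g: reduced (well bottom): (15,-5,28) with a≤c, −a<b≤a
flip sign back: reduced form of g is (-15,5,-28)
reduced forms (19, -13, 24) vs (-15, 5, -28) ⇒ inequivalent

no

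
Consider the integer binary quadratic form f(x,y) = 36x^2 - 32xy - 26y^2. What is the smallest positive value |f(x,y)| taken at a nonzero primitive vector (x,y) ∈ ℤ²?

descent: ρ → (-26,32,36)  [lands on river]
river: ρ → (36,40,-22)
river: ρ → (-22,48,28)
river: ρ → (28,64,-6)
river: ρ → (-6,68,6)
river: ρ → (6,64,-28)
river: ρ → (-28,48,22)
river: ρ → (22,40,-36)
river: ρ → (-36,32,26)
river: ρ → (26,20,-42)
river: ρ → (-42,64,4)
river: ρ → (4,64,-42)
river: ρ → (-42,20,26)
river: ρ → (26,32,-36)
river: ρ → (-36,40,22)
river: ρ → (22,48,-28)
river: ρ → (-28,64,6)
river: ρ → (6,68,-6)
river: ρ → (-6,64,28)
river: ρ → (28,48,-22)
river: ρ → (-22,40,36)
river: ρ → (36,32,-26)
river: ρ → (-26,20,42)
river: ρ → (42,64,-4)
river: ρ → (-4,64,42)
river: ρ → (42,20,-26)
closes: descent 1, river 26
min |a| on river = 4

4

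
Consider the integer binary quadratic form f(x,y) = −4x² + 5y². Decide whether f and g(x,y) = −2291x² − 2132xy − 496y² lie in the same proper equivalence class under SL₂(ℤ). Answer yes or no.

D₁ = 80, D₂ = 80
river cycle of f (length 2): (-4, 8, 1), (1, 8, -4)
river cycle of g (length 2): (1, 8, -4), (-4, 8, 1)
cycles coincide ⇒ equivalent

yes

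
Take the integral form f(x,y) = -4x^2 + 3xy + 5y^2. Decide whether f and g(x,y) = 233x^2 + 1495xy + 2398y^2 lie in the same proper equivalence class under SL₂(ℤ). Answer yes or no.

D₁ = 89, D₂ = 89
river cycle of f (length 14): (5, 7, -2), (-2, 9, 1), (1, 9, -2), (-2, 7, 5), (5, 3, -4), (-4, 5, 4), (4, 3, -5), (-5, 7, 2), (2, 9, -1), (-1, 9, 2), … (4 more)
river cycle of g (length 14): (-2, 9, 1), (1, 9, -2), (-2, 7, 5), (5, 3, -4), (-4, 5, 4), (4, 3, -5), (-5, 7, 2), (2, 9, -1), (-1, 9, 2), (2, 7, -5), … (4 more)
cycles coincide ⇒ equivalent

yes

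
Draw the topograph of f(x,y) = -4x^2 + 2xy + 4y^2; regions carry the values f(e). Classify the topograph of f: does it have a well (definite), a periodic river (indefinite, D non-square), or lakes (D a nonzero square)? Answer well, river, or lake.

D = b²−4ac = 2² − 4·(-4)·4 = 68
D > 0 non-square ⇒ indefinite ⇒ periodic river

river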